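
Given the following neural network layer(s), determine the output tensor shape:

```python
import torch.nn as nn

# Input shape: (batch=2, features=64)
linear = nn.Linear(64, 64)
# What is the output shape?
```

Input: (2, 64) -> Output: (2, 64)

Answer: (2, 64)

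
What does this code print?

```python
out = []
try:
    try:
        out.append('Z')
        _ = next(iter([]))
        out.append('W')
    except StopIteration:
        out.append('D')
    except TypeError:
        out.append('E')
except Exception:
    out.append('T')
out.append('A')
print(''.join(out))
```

Execution trace: 'Z' (inner try body) → 'D' (inner except StopIteration) → 'A' (after the try/except). Output: ZDA

Answer: ZDA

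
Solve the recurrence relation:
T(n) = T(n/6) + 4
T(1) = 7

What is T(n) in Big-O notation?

Each step divides n by 6 and adds 4. After log_6(n) steps we reach T(1)=7. So T(n) = 4·log_6(n) + 7 = O(log n).

Answer: O(log n)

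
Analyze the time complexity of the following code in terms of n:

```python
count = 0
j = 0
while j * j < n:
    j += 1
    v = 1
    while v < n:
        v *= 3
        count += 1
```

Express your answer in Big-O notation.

Each loop level contributes: √n × log n. Multiplying the contributions gives O(√n log n).

Answer: O(√n log n)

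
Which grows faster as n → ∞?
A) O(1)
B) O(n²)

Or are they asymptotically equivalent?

O(1) vs O(n²): Higher order terms dominate.

Answer: B) O(n²) grows faster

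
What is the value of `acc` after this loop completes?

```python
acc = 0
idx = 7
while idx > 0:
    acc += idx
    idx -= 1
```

Sum 7 down to 1
`acc` takes the values: 0 → 7 → 13 → 18 → 22 → 25 → 27 → 28

Answer: 28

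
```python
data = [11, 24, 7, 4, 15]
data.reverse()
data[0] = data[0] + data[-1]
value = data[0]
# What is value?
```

Trace:
`data = [11, 24, 7, 4, 15]` → data = [11, 24, 7, 4, 15]
`data.reverse()` → data = [15, 4, 7, 24, 11]
`data[0] = data[0] + data[-1]` → data = [26, 4, 7, 24, 11]
`value = data[0]` → value = 26
So value = 26

Answer: 26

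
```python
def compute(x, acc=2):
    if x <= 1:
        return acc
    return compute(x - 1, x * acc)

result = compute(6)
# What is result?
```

Accumulator trace (n, acc): (6, 2) -> (5, 12) -> (4, 60) -> (3, 240) -> (2, 720) -> (1, 1440) -> return 1440

Answer: 1440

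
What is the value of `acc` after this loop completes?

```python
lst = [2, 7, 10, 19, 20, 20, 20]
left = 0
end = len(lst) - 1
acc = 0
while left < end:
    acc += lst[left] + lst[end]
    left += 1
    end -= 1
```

Sum of pairs from ends
`acc` takes the values: 0 → 22 → 49 → 79

Answer: 79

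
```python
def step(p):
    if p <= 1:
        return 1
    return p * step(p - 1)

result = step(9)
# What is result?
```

step(9) = 9 * 8 * 7 * 6 * 5 * 4 * 3 * 2 * 1 = 362880

Answer: 362880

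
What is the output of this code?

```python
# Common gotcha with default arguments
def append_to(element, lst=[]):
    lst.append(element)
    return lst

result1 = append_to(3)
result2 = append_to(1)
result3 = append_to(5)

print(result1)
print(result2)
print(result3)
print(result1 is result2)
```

Key concept: mutable default argument gotcha.
Step by step:
`result1 = append_to(3)` → result1 = [3]
`result2 = append_to(1)` → result1 = [3, 1] (same object as result2); result2 = [3, 1] (same object as result1)
`result3 = append_to(5)` → result1 = [3, 1, 5] (same object as result2, result3); result2 = [3, 1, 5] (same object as result1, result3); result3 = [3, 1, 5] (same object as result1, result2)
`print(result1)` → prints [3, 1, 5]
`print(result2)` → prints [3, 1, 5]
`print(result3)` → prints [3, 1, 5]
`print(result1 is result2)` → prints True

Answer:
[3, 1, 5]
[3, 1, 5]
[3, 1, 5]
True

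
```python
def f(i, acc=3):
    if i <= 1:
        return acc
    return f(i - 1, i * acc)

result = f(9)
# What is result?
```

Accumulator trace (n, acc): (9, 3) -> (8, 27) -> (7, 216) -> (6, 1512) -> (5, 9072) -> (4, 45360) -> (3, 181440) -> (2, 544320) -> (1, 1088640) -> return 1088640

Answer: 1088640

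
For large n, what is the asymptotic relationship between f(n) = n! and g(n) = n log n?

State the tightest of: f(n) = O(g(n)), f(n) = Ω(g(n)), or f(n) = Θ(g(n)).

n! vs n log n: f(n) = Ω(g(n)) but not O(g(n)) — n! grows strictly faster than n log n.

Answer: f(n) = Ω(g(n)) but not O(g(n)) — n! grows strictly faster than n log n.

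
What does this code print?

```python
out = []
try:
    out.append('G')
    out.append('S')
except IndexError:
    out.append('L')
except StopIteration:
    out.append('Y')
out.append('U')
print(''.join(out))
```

Execution trace: 'G' (try body) → 'S' (try body, no exception) → 'U' (after the try/except). Output: GSU

Answer: GSU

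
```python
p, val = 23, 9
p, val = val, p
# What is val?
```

Trace:
`p, val = 23, 9` → p = 23; val = 9
`p, val = val, p` → p = 9; val = 23
So val = 23

Answer: 23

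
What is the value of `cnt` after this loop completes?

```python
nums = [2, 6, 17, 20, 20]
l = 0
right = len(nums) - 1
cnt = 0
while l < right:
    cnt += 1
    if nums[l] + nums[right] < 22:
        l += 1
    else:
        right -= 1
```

Steps to find pair summing to 22
`cnt` takes the values: 0 → 1 → 2 → 3 → 4

Answer: 4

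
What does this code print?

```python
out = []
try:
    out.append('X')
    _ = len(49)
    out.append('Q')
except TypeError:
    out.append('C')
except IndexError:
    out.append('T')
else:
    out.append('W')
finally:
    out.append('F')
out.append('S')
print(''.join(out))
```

Execution trace: 'X' (try body) → 'C' (except TypeError) → 'F' (finally) → 'S' (after the try/except). Output: XCFS

Answer: XCFS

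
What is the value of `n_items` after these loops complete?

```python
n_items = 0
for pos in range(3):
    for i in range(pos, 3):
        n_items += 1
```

Upper triangle: 3 + 2 + ... + 1
`n_items` takes the values: 0 → 1 → 2 → 3 → 4 → 5 → 6

Answer: 6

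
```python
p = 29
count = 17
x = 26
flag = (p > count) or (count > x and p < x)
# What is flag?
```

Trace:
`p = 29` → p = 29
`count = 17` → count = 17
`x = 26` → x = 26
`flag = (p > count) or (count > x and p < x)` → flag = True
So flag = True

Answer: True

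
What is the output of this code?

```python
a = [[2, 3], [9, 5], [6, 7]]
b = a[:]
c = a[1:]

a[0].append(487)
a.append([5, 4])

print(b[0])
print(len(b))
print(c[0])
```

Key concept: slice with nested mutation.
Step by step:
`a = [[2, 3], [9, 5], [6, 7]]` → a = [[2, 3], [9, 5], [6, 7]]
`b = a[:]` → b = [[2, 3], [9, 5], [6, 7]]
`c = a[1:]` → c = [[9, 5], [6, 7]]
`a[0].append(487)` → a = [[2, 3, 487], [9, 5], [6, 7]]; b = [[2, 3, 487], [9, 5], [6, 7]]
`a.append([5, 4])` → a = [[2, 3, 487], [9, 5], [6, 7], [5, 4]]
`print(b[0])` → prints [2, 3, 487]
`print(len(b))` → prints 3
`print(c[0])` → prints [9, 5]

Answer:
[2, 3, 487]
3
[9, 5]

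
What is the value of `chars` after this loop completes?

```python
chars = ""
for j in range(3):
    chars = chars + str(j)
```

Concatenate digits 0 to 2
`chars` takes the values: "" → "0" → "01" → "012"

Answer: "012"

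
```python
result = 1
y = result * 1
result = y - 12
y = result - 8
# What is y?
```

Trace:
`result = 1` → result = 1
`y = result * 1` → y = 1
`result = y - 12` → result = -11
`y = result - 8` → y = -19
So y = -19

Answer: -19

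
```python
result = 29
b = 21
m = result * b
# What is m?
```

Trace:
`result = 29` → result = 29
`b = 21` → b = 21
`m = result * b` → m = 609
So m = 609

Answer: 609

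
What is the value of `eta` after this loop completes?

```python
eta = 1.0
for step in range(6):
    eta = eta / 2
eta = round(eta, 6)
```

Halving LR 6 times: 1 / 2^6
`eta` takes the values: 1.0 → 0.5 → 0.25 → 0.125 → 0.0625 → 0.03125 → 0.015625

Answer: 0.015625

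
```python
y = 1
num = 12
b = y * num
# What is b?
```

Trace:
`y = 1` → y = 1
`num = 12` → num = 12
`b = y * num` → b = 12
So b = 12

Answer: 12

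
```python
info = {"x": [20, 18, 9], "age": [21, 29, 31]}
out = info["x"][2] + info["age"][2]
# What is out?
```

Trace:
`info = {"x": [20, 18, 9], "age": [21, 29, 31]}` → info = {'x': [20, 18, 9], 'age': [21, 29, 31]}
`out = info["x"][2] + info["age"][2]` → out = 40
So out = 40

Answer: 40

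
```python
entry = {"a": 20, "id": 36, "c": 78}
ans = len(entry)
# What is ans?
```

Trace:
`entry = {"a": 20, "id": 36, "c": 78}` → entry = {'a': 20, 'id': 36, 'c': 78}
`ans = len(entry)` → ans = 3
So ans = 3

Answer: 3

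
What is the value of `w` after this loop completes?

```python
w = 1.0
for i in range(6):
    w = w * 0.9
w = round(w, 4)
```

Exponential decay: 1.0 * 0.9^6
`w` takes the values: 1.0 → 0.9 → 0.81 → 0.729 → 0.6561 → 0.59049 → 0.531441 → 0.5314

Answer: 0.5314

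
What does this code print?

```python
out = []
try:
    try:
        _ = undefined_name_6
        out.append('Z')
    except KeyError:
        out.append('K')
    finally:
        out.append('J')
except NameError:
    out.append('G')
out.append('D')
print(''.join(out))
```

Execution trace: 'J' (finally) → 'G' (outer except NameError) → 'D' (after the try/except). Output: JGD

Answer: JGD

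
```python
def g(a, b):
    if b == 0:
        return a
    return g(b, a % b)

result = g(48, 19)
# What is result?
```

g(48, 19) -> g(19, 10) -> g(10, 9) -> g(9, 1) -> g(1, 0) -> 1

Answer: 1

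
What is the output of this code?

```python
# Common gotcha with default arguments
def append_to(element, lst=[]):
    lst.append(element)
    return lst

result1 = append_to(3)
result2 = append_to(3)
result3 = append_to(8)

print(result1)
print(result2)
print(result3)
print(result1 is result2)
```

Key concept: mutable default argument gotcha.
Step by step:
`result1 = append_to(3)` → result1 = [3]
`result2 = append_to(3)` → result1 = [3, 3] (same object as result2); result2 = [3, 3] (same object as result1)
`result3 = append_to(8)` → result1 = [3, 3, 8] (same object as result2, result3); result2 = [3, 3, 8] (same object as result1, result3); result3 = [3, 3, 8] (same object as result1, result2)
`print(result1)` → prints [3, 3, 8]
`print(result2)` → prints [3, 3, 8]
`print(result3)` → prints [3, 3, 8]
`print(result1 is result2)` → prints True

Answer:
[3, 3, 8]
[3, 3, 8]
[3, 3, 8]
True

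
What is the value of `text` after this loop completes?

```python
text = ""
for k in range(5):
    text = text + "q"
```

Repeat 'q' 5 times
`text` takes the values: "" → "q" → "qq" → "qqq" → "qqqq" → "qqqqq"

Answer: "qqqqq"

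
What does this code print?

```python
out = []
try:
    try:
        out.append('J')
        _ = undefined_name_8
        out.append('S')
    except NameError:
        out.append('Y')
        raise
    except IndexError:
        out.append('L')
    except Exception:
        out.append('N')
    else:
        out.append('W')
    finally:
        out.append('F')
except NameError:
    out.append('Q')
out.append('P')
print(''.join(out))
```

Execution trace: 'J' (inner try body) → 'Y' (inner except NameError) → 'F' (inner finally) → 'Q' (outer except NameError) → 'P' (after the try/except). Output: JYFQP

Answer: JYFQP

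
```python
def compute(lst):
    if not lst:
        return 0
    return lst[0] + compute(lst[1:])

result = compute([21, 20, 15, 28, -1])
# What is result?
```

21 + 20 + 15 + 28 + (-1) + 0 = 83

Answer: 83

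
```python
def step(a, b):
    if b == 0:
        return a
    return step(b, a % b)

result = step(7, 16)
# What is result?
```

step(7, 16) -> step(16, 7) -> step(7, 2) -> step(2, 1) -> step(1, 0) -> 1

Answer: 1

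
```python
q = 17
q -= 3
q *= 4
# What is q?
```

Trace:
`q = 17` → q = 17
`q -= 3` → q = 14
`q *= 4` → q = 56
So q = 56

Answer: 56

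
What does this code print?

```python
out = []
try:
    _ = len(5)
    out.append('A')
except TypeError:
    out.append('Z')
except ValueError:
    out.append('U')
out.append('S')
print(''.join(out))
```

Execution trace: 'Z' (except TypeError) → 'S' (after the try/except). Output: ZS

Answer: ZS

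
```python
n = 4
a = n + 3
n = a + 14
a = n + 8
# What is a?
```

Trace:
`n = 4` → n = 4
`a = n + 3` → a = 7
`n = a + 14` → n = 21
`a = n + 8` → a = 29
So a = 29

Answer: 29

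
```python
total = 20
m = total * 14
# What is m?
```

Trace:
`total = 20` → total = 20
`m = total * 14` → m = 280
So m = 280

Answer: 280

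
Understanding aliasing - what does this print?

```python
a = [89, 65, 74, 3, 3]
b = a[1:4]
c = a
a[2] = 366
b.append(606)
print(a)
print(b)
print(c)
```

Key concept: slice vs alias.
Step by step:
`a = [89, 65, 74, 3, 3]` → a = [89, 65, 74, 3, 3]
`b = a[1:4]` → b = [65, 74, 3]
`c = a` → c = [89, 65, 74, 3, 3] (same object as a)
`a[2] = 366` → a = [89, 65, 366, 3, 3] (same object as c); c = [89, 65, 366, 3, 3] (same object as a)
`b.append(606)` → b = [65, 74, 3, 606]
`print(a)` → prints [89, 65, 366, 3, 3]
`print(b)` → prints [65, 74, 3, 606]
`print(c)` → prints [89, 65, 366, 3, 3]

Answer:
[89, 65, 366, 3, 3]
[65, 74, 3, 606]
[89, 65, 366, 3, 3]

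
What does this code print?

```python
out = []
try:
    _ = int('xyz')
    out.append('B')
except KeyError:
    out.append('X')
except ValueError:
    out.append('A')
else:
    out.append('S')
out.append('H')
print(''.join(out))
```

Execution trace: 'A' (except ValueError) → 'H' (after the try/except). Output: AH

Answer: AH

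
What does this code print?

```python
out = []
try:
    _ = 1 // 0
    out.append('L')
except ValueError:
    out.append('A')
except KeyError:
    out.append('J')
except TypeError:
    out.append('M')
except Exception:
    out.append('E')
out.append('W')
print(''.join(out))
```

Execution trace: 'E' (except Exception) → 'W' (after the try/except). Output: EW

Answer: EW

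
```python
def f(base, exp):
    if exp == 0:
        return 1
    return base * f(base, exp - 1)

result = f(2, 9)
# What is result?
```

f(2, 9) = 2 * 2 * 2 * 2 * 2 * 2 * 2 * 2 * 2 = 512

Answer: 512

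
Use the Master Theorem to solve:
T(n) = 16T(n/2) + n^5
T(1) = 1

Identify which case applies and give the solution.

a=16, b=2, f(n)=n^5. log_2(16) = 4. Since c=5 > 4 and the regularity condition holds (16(n/2)^5 = (16/2^5)n^5 with 16/2^5 < 1), Case 3 applies: T(n) = Θ(f(n)) = O(n^5).

Answer: O(n^5) - Case 3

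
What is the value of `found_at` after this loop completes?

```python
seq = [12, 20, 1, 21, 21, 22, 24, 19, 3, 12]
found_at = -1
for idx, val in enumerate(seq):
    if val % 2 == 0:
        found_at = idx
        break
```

First even number index in [12, 20, 1, 21, 21, 22, 24, 19, 3, 12]
`found_at` takes the values: -1 → 0

Answer: 0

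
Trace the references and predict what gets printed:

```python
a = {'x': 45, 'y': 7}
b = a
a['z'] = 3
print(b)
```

Key concept: dict aliasing.
Step by step:
`a = {'x': 45, 'y': 7}` → a = {'x': 45, 'y': 7}
`b = a` → b = {'x': 45, 'y': 7} (same object as a)
`a['z'] = 3` → a = {'x': 45, 'y': 7, 'z': 3} (same object as b); b = {'x': 45, 'y': 7, 'z': 3} (same object as a)
`print(b)` → prints {'x': 45, 'y': 7, 'z': 3}

Answer: {'x': 45, 'y': 7, 'z': 3}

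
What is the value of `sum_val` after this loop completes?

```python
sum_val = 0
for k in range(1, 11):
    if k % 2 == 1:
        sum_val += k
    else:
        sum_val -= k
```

Add odd, subtract even
`sum_val` takes the values: 0 → 1 → -1 → 2 → -2 → 3 → -3 → 4 → -4 → 5 → -5

Answer: -5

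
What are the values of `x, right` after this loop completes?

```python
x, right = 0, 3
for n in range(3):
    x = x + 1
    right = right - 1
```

x goes 0→3, right goes 3→0
`x, right` takes the values: (0, 3) → (1, 3) → (1, 2) → (2, 2) → (2, 1) → (3, 1) → (3, 0)

Answer: 3, 0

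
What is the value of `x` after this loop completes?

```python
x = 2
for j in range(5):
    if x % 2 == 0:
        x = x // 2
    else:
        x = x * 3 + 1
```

Collatz-style transformation from 2
`x` takes the values: 2 → 1 → 4 → 2 → 1 → 4

Answer: 4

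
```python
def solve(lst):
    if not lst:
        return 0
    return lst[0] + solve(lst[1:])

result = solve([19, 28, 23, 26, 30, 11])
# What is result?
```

19 + 28 + 23 + 26 + 30 + 11 + 0 = 137

Answer: 137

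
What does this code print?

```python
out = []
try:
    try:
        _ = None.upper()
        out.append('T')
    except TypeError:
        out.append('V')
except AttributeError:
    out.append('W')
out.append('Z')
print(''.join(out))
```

Execution trace: 'W' (outer except AttributeError) → 'Z' (after the try/except). Output: WZ

Answer: WZ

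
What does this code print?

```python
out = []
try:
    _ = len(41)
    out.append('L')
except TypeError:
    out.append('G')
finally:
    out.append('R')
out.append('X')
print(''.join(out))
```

Execution trace: 'G' (except TypeError) → 'R' (finally) → 'X' (after the try/except). Output: GRX

Answer: GRX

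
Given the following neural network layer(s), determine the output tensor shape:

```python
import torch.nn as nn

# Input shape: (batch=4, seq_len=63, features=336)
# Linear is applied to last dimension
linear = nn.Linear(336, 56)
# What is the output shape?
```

Input: (4, 63, 336) -> Output: (4, 63, 56)

Answer: (4, 63, 56)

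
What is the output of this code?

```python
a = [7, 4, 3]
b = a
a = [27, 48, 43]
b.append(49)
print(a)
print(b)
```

Key concept: rebinding vs mutation: a is rebound to a new list, b still points at the original.
Step by step:
`a = [7, 4, 3]` → a = [7, 4, 3]
`b = a` → b = [7, 4, 3] (same object as a)
`a = [27, 48, 43]` → a = [27, 48, 43]
`b.append(49)` → b = [7, 4, 3, 49]
`print(a)` → prints [27, 48, 43]
`print(b)` → prints [7, 4, 3, 49]

Answer:
[27, 48, 43]
[7, 4, 3, 49]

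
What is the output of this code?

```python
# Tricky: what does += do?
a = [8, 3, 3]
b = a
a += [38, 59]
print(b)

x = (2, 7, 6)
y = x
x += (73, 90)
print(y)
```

Key concept: += behavior differs for mutable vs immutable.
Step by step:
`a = [8, 3, 3]` → a = [8, 3, 3]
`b = a` → b = [8, 3, 3] (same object as a)
`a += [38, 59]` → a = [8, 3, 3, 38, 59] (same object as b); b = [8, 3, 3, 38, 59] (same object as a)
`print(b)` → prints [8, 3, 3, 38, 59]
`x = (2, 7, 6)` → x = (2, 7, 6)
`y = x` → y = (2, 7, 6)
`x += (73, 90)` → x = (2, 7, 6, 73, 90)
`print(y)` → prints (2, 7, 6)

Answer:
[8, 3, 3, 38, 59]
(2, 7, 6)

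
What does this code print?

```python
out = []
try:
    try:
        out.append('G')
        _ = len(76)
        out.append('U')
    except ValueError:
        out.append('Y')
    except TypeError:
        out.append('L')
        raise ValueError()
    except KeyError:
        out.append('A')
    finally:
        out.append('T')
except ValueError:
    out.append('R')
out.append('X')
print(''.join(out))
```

Execution trace: 'G' (inner try body) → 'L' (inner except TypeError) → 'T' (inner finally) → 'R' (outer except ValueError) → 'X' (after the try/except). Output: GLTRX

Answer: GLTRX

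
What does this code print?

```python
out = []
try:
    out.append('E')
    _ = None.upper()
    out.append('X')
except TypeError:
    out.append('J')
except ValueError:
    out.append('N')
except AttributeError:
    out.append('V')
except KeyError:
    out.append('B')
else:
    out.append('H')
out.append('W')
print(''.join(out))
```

Execution trace: 'E' (try body) → 'V' (except AttributeError) → 'W' (after the try/except). Output: EVW

Answer: EVW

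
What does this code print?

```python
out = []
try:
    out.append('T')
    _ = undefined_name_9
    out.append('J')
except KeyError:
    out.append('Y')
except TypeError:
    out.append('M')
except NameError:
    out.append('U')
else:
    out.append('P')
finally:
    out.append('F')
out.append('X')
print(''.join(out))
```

Execution trace: 'T' (try body) → 'U' (except NameError) → 'F' (finally) → 'X' (after the try/except). Output: TUFX

Answer: TUFX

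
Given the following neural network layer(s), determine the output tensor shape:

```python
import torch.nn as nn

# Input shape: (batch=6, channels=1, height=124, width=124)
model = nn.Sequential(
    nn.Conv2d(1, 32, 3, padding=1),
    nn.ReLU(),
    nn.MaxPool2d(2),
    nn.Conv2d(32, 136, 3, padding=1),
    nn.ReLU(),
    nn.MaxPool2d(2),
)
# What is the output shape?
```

Input: (6, 1, 124, 124) -> after first Conv2d: (6, 32, 124, 124) -> after first MaxPool2d: (6, 32, 62, 62) -> after second Conv2d: (6, 136, 62, 62) -> Output: (6, 136, 31, 31)

Answer: (6, 136, 31, 31)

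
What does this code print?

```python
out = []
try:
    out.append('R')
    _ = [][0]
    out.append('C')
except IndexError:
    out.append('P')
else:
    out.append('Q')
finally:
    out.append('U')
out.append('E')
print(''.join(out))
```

Execution trace: 'R' (try body) → 'P' (except IndexError) → 'U' (finally) → 'E' (after the try/except). Output: RPUE

Answer: RPUE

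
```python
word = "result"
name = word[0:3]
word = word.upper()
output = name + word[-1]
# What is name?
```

Trace:
`word = "result"` → word = 'result'
`name = word[0:3]` → name = 'res'
`word = word.upper()` → word = 'RESULT'
`output = name + word[-1]` → output = 'resT'
So name = 'res'

Answer: 'res'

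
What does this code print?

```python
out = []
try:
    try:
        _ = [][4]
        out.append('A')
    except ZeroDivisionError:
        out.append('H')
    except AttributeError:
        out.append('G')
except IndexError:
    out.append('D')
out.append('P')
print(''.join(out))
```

Execution trace: 'D' (outer except IndexError) → 'P' (after the try/except). Output: DP

Answer: DP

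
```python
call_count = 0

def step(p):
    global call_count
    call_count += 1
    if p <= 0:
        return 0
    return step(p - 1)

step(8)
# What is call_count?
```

Linear recursion stepping by 1: 9 calls from p=8 down to ≤0.

Answer: 9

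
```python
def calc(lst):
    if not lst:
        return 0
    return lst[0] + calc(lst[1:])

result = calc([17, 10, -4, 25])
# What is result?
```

17 + 10 + (-4) + 25 + 0 = 48

Answer: 48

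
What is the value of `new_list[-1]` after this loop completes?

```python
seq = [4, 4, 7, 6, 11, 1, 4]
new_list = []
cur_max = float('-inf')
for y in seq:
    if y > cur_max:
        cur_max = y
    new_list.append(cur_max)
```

Running max ends at 11
`new_list` takes the values: [] → [4] → [4, 4] → [4, 4, 7] → [4, 4, 7, 7] → [4, 4, 7, 7, 11] → [4, 4, 7, 7, 11, 11] → [4, 4, 7, 7, 11, 11, 11]
So `new_list[-1]` = 11

Answer: 11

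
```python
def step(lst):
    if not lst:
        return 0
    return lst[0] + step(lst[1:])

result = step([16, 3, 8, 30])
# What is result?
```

16 + 3 + 8 + 30 + 0 = 57

Answer: 57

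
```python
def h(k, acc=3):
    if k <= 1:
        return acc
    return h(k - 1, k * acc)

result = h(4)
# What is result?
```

Accumulator trace (n, acc): (4, 3) -> (3, 12) -> (2, 36) -> (1, 72) -> return 72

Answer: 72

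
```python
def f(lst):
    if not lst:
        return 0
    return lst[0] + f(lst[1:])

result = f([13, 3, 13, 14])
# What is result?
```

13 + 3 + 13 + 14 + 0 = 43

Answer: 43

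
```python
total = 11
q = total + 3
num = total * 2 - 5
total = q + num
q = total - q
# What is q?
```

Trace:
`total = 11` → total = 11
`q = total + 3` → q = 14
`num = total * 2 - 5` → num = 17
`total = q + num` → total = 31
`q = total - q` → q = 17
So q = 17

Answer: 17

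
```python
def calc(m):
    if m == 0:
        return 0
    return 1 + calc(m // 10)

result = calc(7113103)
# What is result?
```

Count of digits of 7113103: 7

Answer: 7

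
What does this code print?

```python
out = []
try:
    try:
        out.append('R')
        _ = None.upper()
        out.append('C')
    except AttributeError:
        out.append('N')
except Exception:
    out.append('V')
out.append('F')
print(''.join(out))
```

Execution trace: 'R' (inner try body) → 'N' (inner except AttributeError) → 'F' (after the try/except). Output: RNF

Answer: RNF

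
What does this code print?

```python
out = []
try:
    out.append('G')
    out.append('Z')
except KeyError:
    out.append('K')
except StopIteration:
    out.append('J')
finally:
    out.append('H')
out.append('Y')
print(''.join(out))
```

Execution trace: 'G' (try body) → 'Z' (try body, no exception) → 'H' (finally) → 'Y' (after the try/except). Output: GZHY

Answer: GZHY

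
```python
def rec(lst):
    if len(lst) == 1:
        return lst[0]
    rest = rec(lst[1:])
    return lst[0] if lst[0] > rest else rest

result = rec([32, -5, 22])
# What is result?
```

Recursive max over [32, -5, 22] = 32

Answer: 32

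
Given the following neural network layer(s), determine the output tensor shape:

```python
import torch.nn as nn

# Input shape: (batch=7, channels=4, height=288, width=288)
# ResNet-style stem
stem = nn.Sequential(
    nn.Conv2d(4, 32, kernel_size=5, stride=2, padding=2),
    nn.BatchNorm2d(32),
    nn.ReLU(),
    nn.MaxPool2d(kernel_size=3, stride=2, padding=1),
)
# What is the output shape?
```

Input: (7, 4, 288, 288) -> after Conv2d 5x5 stride=2: (7, 32, 144, 144) -> Output: (7, 32, 72, 72)

Answer: (7, 32, 72, 72)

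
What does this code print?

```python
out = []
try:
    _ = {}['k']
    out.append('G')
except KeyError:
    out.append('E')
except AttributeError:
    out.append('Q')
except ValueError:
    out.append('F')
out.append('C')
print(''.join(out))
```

Execution trace: 'E' (except KeyError) → 'C' (after the try/except). Output: EC

Answer: EC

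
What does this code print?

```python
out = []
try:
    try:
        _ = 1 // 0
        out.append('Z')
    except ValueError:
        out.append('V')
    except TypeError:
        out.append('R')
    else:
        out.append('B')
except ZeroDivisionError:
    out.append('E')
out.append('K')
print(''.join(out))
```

Execution trace: 'E' (outer except ZeroDivisionError) → 'K' (after the try/except). Output: EK

Answer: EK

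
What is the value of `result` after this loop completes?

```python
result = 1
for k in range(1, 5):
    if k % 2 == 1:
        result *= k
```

Product of odd numbers 1 to 4
`result` takes the values: 1 → 3

Answer: 3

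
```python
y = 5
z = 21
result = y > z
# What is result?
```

Trace:
`y = 5` → y = 5
`z = 21` → z = 21
`result = y > z` → result = False
So result = False

Answer: False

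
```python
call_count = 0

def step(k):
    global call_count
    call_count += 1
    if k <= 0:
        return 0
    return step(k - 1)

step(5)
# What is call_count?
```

Linear recursion stepping by 1: 6 calls from k=5 down to ≤0.

Answer: 6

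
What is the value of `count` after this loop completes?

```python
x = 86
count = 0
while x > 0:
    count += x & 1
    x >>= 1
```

Count set bits in 86 (binary: 0b1010110)
`count` takes the values: 0 → 1 → 2 → 3 → 4

Answer: 4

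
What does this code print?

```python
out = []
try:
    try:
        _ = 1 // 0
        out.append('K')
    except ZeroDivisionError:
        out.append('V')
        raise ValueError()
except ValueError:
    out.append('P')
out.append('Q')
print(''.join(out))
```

Execution trace: 'V' (inner except ZeroDivisionError) → 'P' (outer except ValueError) → 'Q' (after the try/except). Output: VPQ

Answer: VPQ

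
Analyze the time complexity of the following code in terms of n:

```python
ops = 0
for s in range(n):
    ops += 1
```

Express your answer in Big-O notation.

Each loop level contributes: n. Multiplying the contributions gives O(n).

Answer: O(n)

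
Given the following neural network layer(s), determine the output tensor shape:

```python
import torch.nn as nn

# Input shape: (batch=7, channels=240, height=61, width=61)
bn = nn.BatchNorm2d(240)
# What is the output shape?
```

Input: (7, 240, 61, 61) -> Output: (7, 240, 61, 61)

Answer: (7, 240, 61, 61)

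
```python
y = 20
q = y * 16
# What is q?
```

Trace:
`y = 20` → y = 20
`q = y * 16` → q = 320
So q = 320

Answer: 320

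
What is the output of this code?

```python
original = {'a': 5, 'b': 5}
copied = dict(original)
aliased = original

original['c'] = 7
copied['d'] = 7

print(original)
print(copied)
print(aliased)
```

Key concept: dict() creates copy, assignment creates alias.
Step by step:
`original = {'a': 5, 'b': 5}` → original = {'a': 5, 'b': 5}
`copied = dict(original)` → copied = {'a': 5, 'b': 5}
`aliased = original` → aliased = {'a': 5, 'b': 5} (same object as original)
`original['c'] = 7` → original = {'a': 5, 'b': 5, 'c': 7} (same object as aliased); aliased = {'a': 5, 'b': 5, 'c': 7} (same object as original)
`copied['d'] = 7` → copied = {'a': 5, 'b': 5, 'd': 7}
`print(original)` → prints {'a': 5, 'b': 5, 'c': 7}
`print(copied)` → prints {'a': 5, 'b': 5, 'd': 7}
`print(aliased)` → prints {'a': 5, 'b': 5, 'c': 7}

Answer:
{'a': 5, 'b': 5, 'c': 7}
{'a': 5, 'b': 5, 'd': 7}
{'a': 5, 'b': 5, 'c': 7}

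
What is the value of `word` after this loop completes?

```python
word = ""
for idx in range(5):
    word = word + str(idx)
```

Concatenate digits 0 to 4
`word` takes the values: "" → "0" → "01" → "012" → "0123" → "01234"

Answer: "01234"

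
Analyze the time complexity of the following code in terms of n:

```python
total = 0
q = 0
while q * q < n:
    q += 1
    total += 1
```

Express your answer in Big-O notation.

Each loop level contributes: √n. Multiplying the contributions gives O(√n).

Answer: O(√n)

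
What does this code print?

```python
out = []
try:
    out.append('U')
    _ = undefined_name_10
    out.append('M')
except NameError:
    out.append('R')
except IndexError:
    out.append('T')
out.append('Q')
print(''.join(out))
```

Execution trace: 'U' (try body) → 'R' (except NameError) → 'Q' (after the try/except). Output: URQ

Answer: URQ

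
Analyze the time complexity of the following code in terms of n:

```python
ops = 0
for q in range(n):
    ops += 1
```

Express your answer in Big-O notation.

Each loop level contributes: n. Multiplying the contributions gives O(n).

Answer: O(n)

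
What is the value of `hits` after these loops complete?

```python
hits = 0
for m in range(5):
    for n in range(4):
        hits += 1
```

5 * 4 = 20
`hits` takes the values: 0 → 1 → 2 → 3 → 4 → 5 → 6 → 7 → 8 → 9 → 10 → 11 → 12 → 13 → 14 → 15 → 16 → 17 → 18 → 19 → 20

Answer: 20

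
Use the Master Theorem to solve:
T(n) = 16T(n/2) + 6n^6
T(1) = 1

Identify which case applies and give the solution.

a=16, b=2, f(n)=6n^6. log_2(16) = 4. Since c=6 > 4 and the regularity condition holds (16(n/2)^6 = (16/2^6)n^6 with 16/2^6 < 1), Case 3 applies: T(n) = Θ(f(n)) = O(n^6).

Answer: O(n^6) - Case 3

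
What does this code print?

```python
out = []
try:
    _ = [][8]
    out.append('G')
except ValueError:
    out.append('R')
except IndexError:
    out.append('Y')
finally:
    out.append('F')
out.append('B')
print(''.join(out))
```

Execution trace: 'Y' (except IndexError) → 'F' (finally) → 'B' (after the try/except). Output: YFB

Answer: YFB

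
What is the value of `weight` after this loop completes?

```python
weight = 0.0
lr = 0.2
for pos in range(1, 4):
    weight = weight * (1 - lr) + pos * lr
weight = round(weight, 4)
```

Moving average with lr=0.2
`weight` takes the values: 0.0 → 0.2 → 0.56 → 1.048

Answer: 1.048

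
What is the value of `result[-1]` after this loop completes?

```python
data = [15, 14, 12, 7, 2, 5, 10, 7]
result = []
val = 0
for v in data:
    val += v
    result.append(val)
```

Cumulative sum ends at 72
`result` takes the values: [] → [15] → [15, 29] → [15, 29, 41] → [15, 29, 41, 48] → [15, 29, 41, 48, 50] → [15, 29, 41, 48, 50, 55] → [15, 29, 41, 48, 50, 55, 65] → [15, 29, 41, 48, 50, 55, 65, 72]
So `result[-1]` = 72

Answer: 72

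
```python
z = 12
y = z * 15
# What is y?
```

Trace:
`z = 12` → z = 12
`y = z * 15` → y = 180
So y = 180

Answer: 180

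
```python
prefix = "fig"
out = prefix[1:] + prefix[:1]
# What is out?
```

Trace:
`prefix = "fig"` → prefix = 'fig'
`out = prefix[1:] + prefix[:1]` → out = 'igf'
So out = 'igf'

Answer: 'igf'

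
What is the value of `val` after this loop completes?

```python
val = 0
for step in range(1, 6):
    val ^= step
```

XOR of 1 to 5
`val` takes the values: 0 → 1 → 3 → 0 → 4 → 1

Answer: 1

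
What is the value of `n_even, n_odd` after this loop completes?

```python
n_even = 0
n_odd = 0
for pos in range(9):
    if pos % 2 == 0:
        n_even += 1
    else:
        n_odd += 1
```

Count evens and odds in range(9)
`n_even, n_odd` takes the values: (0, 0) → (1, 0) → (1, 1) → (2, 1) → (2, 2) → (3, 2) → (3, 3) → (4, 3) → (4, 4) → (5, 4)

Answer: 5, 4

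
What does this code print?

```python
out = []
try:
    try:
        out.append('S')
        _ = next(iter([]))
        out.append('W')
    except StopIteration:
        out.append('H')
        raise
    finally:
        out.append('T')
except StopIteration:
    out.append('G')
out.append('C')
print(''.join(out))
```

Execution trace: 'S' (try body) → 'H' (except StopIteration) → 'T' (finally) → 'G' (outer except StopIteration) → 'C' (after the try/except). Output: SHTGC

Answer: SHTGC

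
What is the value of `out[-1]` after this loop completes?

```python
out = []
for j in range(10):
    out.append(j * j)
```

Last element of squares 0 to 9
`out` takes the values: [] → [0] → [0, 1] → [0, 1, 4] → [0, 1, 4, 9] → [0, 1, 4, 9, 16] → [0, 1, 4, 9, 16, 25] → [0, 1, 4, 9, 16, 25, 36] → [0, 1, 4, 9, 16, 25, 36, 49] → [0, 1, 4, 9, 16, 25, 36, 49, 64] → [0, 1, 4, 9, 16, 25, 36, 49, 64, 81]
So `out[-1]` = 81

Answer: 81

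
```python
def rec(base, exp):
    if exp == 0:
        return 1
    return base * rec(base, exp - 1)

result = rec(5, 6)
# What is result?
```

rec(5, 6) = 5 * 5 * 5 * 5 * 5 * 5 = 15625

Answer: 15625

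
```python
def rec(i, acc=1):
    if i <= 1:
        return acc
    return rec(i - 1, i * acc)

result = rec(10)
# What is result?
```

Accumulator trace (n, acc): (10, 1) -> (9, 10) -> (8, 90) -> (7, 720) -> (6, 5040) -> (5, 30240) -> (4, 151200) -> (3, 604800) -> (2, 1814400) -> (1, 3628800) -> return 3628800

Answer: 3628800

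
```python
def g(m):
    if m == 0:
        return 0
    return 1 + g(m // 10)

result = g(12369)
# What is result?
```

Count of digits of 12369: 5

Answer: 5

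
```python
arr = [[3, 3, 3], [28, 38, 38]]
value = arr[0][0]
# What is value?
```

Trace:
`arr = [[3, 3, 3], [28, 38, 38]]` → arr = [[3, 3, 3], [28, 38, 38]]
`value = arr[0][0]` → value = 3
So value = 3

Answer: 3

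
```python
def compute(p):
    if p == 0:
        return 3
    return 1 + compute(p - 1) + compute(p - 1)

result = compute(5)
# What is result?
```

compute(p) = 1 + 2·compute(p-1), compute(0)=3. Closed form: (3+1)·2^5 - 1 = 127.

Answer: 127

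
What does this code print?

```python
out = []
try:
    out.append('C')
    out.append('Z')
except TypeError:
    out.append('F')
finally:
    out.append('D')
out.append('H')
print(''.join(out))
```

Execution trace: 'C' (try body) → 'Z' (try body, no exception) → 'D' (finally) → 'H' (after the try/except). Output: CZDH

Answer: CZDH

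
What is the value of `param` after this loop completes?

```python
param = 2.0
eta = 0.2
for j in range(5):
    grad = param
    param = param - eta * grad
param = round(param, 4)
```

Gradient descent: w = 2.0 * (1 - 0.2)^5
`param` takes the values: 2.0 → 1.6 → 1.28 → 1.024 → 0.8192 → 0.65536 → 0.6554

Answer: 0.6554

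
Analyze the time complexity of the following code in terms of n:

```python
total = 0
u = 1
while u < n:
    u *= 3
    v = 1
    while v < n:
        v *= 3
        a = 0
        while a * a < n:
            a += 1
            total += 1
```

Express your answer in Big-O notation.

Each loop level contributes: log n × log n × √n. Multiplying the contributions gives O(√n log² n).

Answer: O(√n log² n)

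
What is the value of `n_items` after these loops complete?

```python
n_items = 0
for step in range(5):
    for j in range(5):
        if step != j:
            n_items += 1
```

5² - 5 (exclude diagonal)
`n_items` takes the values: 0 → 1 → 2 → 3 → 4 → 5 → 6 → 7 → 8 → 9 → 10 → 11 → 12 → 13 → 14 → 15 → 16 → 17 → 18 → 19 → 20

Answer: 20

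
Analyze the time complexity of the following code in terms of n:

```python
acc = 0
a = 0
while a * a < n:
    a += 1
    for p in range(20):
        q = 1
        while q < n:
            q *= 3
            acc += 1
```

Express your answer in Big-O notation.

Each loop level contributes: √n × 1 × log n. Multiplying the contributions gives O(√n log n).

Answer: O(√n log n)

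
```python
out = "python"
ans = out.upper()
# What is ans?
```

Trace:
`out = "python"` → out = 'python'
`ans = out.upper()` → ans = 'PYTHON'
So ans = 'PYTHON'

Answer: 'PYTHON'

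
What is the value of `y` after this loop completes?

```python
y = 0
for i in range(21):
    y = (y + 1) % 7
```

Increment mod 7, 21 times = 0
`y` takes the values: 0 → 1 → 2 → 3 → 4 → 5 → 6 → 0 → 1 → 2 → 3 → 4 → 5 → 6 → 0 → 1 → 2 → 3 → 4 → 5 → 6 → 0

Answer: 0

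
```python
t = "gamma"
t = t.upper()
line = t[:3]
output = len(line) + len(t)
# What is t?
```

Trace:
`t = "gamma"` → t = 'gamma'
`t = t.upper()` → t = 'GAMMA'
`line = t[:3]` → line = 'GAM'
`output = len(line) + len(t)` → output = 8
So t = 'GAMMA'

Answer: 'GAMMA'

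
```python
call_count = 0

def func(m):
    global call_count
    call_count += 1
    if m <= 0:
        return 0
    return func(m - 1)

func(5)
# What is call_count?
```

Linear recursion stepping by 1: 6 calls from m=5 down to ≤0.

Answer: 6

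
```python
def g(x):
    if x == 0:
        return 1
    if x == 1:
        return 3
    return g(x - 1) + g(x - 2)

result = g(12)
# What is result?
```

Build up from base cases: g(0)=1, g(1)=3, g(2)=4, g(3)=7, g(4)=11, g(5)=18, g(6)=29, ..., g(12)=521

Answer: 521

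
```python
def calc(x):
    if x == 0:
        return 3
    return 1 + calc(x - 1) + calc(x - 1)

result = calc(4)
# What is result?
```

calc(x) = 1 + 2·calc(x-1), calc(0)=3. Closed form: (3+1)·2^4 - 1 = 63.

Answer: 63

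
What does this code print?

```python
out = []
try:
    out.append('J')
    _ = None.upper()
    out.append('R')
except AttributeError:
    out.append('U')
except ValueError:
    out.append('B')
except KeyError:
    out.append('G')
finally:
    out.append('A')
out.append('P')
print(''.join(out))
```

Execution trace: 'J' (try body) → 'U' (except AttributeError) → 'A' (finally) → 'P' (after the try/except). Output: JUAP

Answer: JUAP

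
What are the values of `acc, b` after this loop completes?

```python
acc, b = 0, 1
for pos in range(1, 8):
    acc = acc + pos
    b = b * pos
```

Sum and factorial of 1 to 7
`acc, b` takes the values: (0, 1) → (1, 1) → (3, 1) → (3, 2) → (6, 2) → (6, 6) → (10, 6) → (10, 24) → (15, 24) → (15, 120) → (21, 120) → (21, 720) → (28, 720) → (28, 5040)

Answer: 28, 5040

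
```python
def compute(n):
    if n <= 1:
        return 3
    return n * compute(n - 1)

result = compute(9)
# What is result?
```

compute(9) = 9 * 8 * 7 * 6 * 5 * 4 * 3 * 2 * 3 = 1088640

Answer: 1088640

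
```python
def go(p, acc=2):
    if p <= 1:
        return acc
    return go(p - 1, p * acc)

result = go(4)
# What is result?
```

Accumulator trace (n, acc): (4, 2) -> (3, 8) -> (2, 24) -> (1, 48) -> return 48

Answer: 48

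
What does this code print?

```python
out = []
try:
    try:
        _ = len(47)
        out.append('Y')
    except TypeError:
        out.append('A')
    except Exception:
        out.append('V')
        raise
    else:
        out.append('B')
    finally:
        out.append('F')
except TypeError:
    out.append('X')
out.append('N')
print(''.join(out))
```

Execution trace: 'A' (inner except TypeError) → 'F' (inner finally) → 'N' (after the try/except). Output: AFN

Answer: AFN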